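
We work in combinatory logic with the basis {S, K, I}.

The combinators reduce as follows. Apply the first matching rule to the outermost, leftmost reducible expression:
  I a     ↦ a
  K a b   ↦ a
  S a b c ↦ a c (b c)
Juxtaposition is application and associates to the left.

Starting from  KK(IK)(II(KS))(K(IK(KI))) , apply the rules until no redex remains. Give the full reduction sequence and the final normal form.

  start: KK(IK)(II(KS))(K(IK(KI)))
  [1] K(II(KS))(K(IK(KI)))
  [2] II(KS)
  [3] I(KS)
  [4] KS

Answer: normal form = KS  (in 4 steps)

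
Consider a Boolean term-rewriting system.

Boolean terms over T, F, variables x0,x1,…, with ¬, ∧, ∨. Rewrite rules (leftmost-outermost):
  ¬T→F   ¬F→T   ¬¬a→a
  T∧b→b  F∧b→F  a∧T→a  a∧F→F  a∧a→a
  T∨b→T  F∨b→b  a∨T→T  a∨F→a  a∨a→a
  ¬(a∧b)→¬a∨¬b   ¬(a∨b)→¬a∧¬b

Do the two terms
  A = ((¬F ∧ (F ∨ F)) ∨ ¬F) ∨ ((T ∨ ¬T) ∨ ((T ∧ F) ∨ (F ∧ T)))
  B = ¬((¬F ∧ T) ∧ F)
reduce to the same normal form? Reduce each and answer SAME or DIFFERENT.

Term A:
  start: ((¬F ∧ (F ∨ F)) ∨ ¬F) ∨ ((T ∨ ¬T) ∨ ((T ∧ F) ∨ (F ∧ T)))
  [1] ((T ∧ (F ∨ F)) ∨ ¬F) ∨ ((T ∨ ¬T) ∨ ((T ∧ F) ∨ (F ∧ T)))
  [2] ((F ∨ F) ∨ ¬F) ∨ ((T ∨ ¬T) ∨ ((T ∧ F) ∨ (F ∧ T)))
  [3] (F ∨ ¬F) ∨ ((T ∨ ¬T) ∨ ((T ∧ F) ∨ (F ∧ T)))
  [4] ¬F ∨ ((T ∨ ¬T) ∨ ((T ∧ F) ∨ (F ∧ T)))
  [5] T ∨ ((T ∨ ¬T) ∨ ((T ∧ F) ∨ (F ∧ T)))
  [6] T

Term B:
  start: ¬((¬F ∧ T) ∧ F)
  [1] ¬(¬F ∧ T) ∨ ¬F
  [2] (¬¬F ∨ ¬T) ∨ ¬F
  [3] (F ∨ ¬T) ∨ ¬F
  [4] ¬T ∨ ¬F
  [5] F ∨ ¬F
  [6] ¬F
  [7] T

Answer: SAME — A ⇓ T, B ⇓ T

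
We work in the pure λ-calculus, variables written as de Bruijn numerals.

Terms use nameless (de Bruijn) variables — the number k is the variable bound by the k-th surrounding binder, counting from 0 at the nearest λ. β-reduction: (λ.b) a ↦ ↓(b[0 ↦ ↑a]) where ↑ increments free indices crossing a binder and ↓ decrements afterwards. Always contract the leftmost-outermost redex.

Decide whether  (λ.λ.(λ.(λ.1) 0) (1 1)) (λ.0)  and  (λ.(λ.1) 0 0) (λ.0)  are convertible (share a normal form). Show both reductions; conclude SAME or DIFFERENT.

Term A:
  start: (λ.λ.(λ.(λ.1) 0) (1 1)) (λ.0)
  →1  λ.(λ.(λ.1) 0) ((λ.0) (λ.0))
  →2  λ.(λ.(λ.0) (λ.0)) ((λ.0) (λ.0))
  →3  λ.(λ.0) (λ.0)
  →4  λ.λ.0

Term B:
  start: (λ.(λ.1) 0 0) (λ.0)
  →1  (λ.λ.0) (λ.0) (λ.0)
  →2  (λ.0) (λ.0)
  →3  λ.0

Answer: DIFFERENT — A ⇓ λ.λ.0, B ⇓ λ.0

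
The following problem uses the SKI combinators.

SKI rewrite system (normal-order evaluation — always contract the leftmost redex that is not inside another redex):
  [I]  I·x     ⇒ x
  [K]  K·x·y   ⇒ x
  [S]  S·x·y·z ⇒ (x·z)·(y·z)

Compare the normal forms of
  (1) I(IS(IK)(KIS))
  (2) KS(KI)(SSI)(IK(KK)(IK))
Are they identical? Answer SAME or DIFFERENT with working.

Term A:
  start: I(IS(IK)(KIS))
  step 1: IS(IK)(KIS)
  step 2: S(IK)(KIS)
  step 3: SK(KIS)
  step 4: SKI

Term B:
  start: KS(KI)(SSI)(IK(KK)(IK))
  step 1: S(SSI)(IK(KK)(IK))
  step 2: S(SSI)(K(KK)(IK))
  step 3: S(SSI)(KK)

Answer: DIFFERENT — A ⇓ SKI, B ⇓ S(SSI)(KK)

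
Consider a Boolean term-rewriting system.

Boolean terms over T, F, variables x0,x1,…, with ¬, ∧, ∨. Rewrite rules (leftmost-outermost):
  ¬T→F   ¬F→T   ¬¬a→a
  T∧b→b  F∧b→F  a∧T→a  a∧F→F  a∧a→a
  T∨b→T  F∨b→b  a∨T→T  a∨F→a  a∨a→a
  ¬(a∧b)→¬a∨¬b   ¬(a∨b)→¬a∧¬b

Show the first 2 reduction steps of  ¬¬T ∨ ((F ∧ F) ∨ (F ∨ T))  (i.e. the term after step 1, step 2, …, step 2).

  start: ¬¬T ∨ ((F ∧ F) ∨ (F ∨ T))
  →1  T ∨ ((F ∧ F) ∨ (F ∨ T))
  →2  T

Answer: after 2 steps: T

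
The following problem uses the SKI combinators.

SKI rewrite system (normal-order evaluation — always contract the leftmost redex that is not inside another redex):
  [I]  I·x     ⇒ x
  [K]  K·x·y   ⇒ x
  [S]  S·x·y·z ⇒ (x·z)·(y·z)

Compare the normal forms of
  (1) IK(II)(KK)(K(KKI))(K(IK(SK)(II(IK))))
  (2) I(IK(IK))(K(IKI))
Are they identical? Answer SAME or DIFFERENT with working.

Answer: SAME — A ⇓ K, B ⇓ K

Reduction:
Term A:
  start: IK(II)(KK)(K(KKI))(K(IK(SK)(II(IK))))
  →1  K(II)(KK)(K(KKI))(K(IK(SK)(II(IK))))
  →2  II(K(KKI))(K(IK(SK)(II(IK))))
  →3  I(K(KKI))(K(IK(SK)(II(IK))))
  →4  K(KKI)(K(IK(SK)(II(IK))))
  →5  KKI
  →6  K

Term B:
  start: I(IK(IK))(K(IKI))
  →1  IK(IK)(K(IKI))
  →2  K(IK)(K(IKI))
  →3  IK
  →4  K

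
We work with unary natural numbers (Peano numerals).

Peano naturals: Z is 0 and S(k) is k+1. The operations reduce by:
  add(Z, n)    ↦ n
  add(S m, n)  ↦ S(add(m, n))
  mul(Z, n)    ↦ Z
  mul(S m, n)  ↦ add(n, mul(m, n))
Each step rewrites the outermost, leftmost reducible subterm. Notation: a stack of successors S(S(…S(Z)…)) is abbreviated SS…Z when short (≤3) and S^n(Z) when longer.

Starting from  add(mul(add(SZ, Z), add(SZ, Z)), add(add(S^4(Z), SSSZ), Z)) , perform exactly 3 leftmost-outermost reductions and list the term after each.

  start: add(mul(add(SZ, Z), add(SZ, Z)), add(add(S^4(Z), SSSZ), Z))
  →1  add(mul(S(add(Z, Z)), add(SZ, Z)), add(add(S^4(Z), SSSZ), Z))
  →2  add(add(add(SZ, Z), mul(add(Z, Z), add(SZ, Z))), add(add(S^4(Z), SSSZ), Z))
  →3  add(add(S(add(Z, Z)), mul(add(Z, Z), add(SZ, Z))), add(add(S^4(Z), SSSZ), Z))

Answer: after 3 steps: add(add(S(add(Z, Z)), mul(add(Z, Z), add(SZ, Z))), add(add(S^4(Z), SSSZ), Z))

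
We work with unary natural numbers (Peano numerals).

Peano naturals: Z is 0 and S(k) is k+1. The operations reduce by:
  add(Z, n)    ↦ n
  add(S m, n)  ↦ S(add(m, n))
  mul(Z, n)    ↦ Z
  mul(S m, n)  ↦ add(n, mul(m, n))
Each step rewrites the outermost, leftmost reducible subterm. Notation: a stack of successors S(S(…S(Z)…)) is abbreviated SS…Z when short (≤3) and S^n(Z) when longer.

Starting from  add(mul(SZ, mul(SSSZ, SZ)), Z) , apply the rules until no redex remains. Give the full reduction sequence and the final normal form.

Answer: normal form = SSSZ  (in 20 steps)

Derivation:
  start: add(mul(SZ, mul(SSSZ, SZ)), Z)
  step 1: add(add(mul(SSSZ, SZ), mul(Z, mul(SSSZ, SZ))), Z)
  step 2: add(add(add(SZ, mul(SSZ, SZ)), mul(Z, mul(SSSZ, SZ))), Z)
  step 3: add(add(S(add(Z, mul(SSZ, SZ))), mul(Z, mul(SSSZ, SZ))), Z)
  step 4: add(S(add(add(Z, mul(SSZ, SZ)), mul(Z, mul(SSSZ, SZ)))), Z)
  step 5: S(add(add(add(Z, mul(SSZ, SZ)), mul(Z, mul(SSSZ, SZ))), Z))
  step 6: S(add(add(mul(SSZ, SZ), mul(Z, mul(SSSZ, SZ))), Z))
  step 7: S(add(add(add(SZ, mul(SZ, SZ)), mul(Z, mul(SSSZ, SZ))), Z))
  step 8: S(add(add(S(add(Z, mul(SZ, SZ))), mul(Z, mul(SSSZ, SZ))), Z))
  step 9: S(add(S(add(add(Z, mul(SZ, SZ)), mul(Z, mul(SSSZ, SZ)))), Z))
  step 10: S(S(add(add(add(Z, mul(SZ, SZ)), mul(Z, mul(SSSZ, SZ))), Z)))
  step 11: S(S(add(add(mul(SZ, SZ), mul(Z, mul(SSSZ, SZ))), Z)))
  step 12: S(S(add(add(add(SZ, mul(Z, SZ)), mul(Z, mul(SSSZ, SZ))), Z)))
  step 13: S(S(add(add(S(add(Z, mul(Z, SZ))), mul(Z, mul(SSSZ, SZ))), Z)))
  step 14: S(S(add(S(add(add(Z, mul(Z, SZ)), mul(Z, mul(SSSZ, SZ)))), Z)))
  step 15: S(S(S(add(add(add(Z, mul(Z, SZ)), mul(Z, mul(SSSZ, SZ))), Z))))
  step 16: S(S(S(add(add(mul(Z, SZ), mul(Z, mul(SSSZ, SZ))), Z))))
  step 17: S(S(S(add(add(Z, mul(Z, mul(SSSZ, SZ))), Z))))
  step 18: S(S(S(add(mul(Z, mul(SSSZ, SZ)), Z))))
  step 19: S(S(S(add(Z, Z))))
  step 20: SSSZ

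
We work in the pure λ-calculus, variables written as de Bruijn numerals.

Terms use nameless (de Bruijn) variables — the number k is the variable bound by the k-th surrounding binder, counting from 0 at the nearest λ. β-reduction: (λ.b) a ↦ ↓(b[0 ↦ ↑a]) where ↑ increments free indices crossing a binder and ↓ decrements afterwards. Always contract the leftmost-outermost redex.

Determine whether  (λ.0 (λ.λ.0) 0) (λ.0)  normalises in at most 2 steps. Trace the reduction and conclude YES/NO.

  start: (λ.0 (λ.λ.0) 0) (λ.0)
  →1  (λ.0) (λ.λ.0) (λ.0)
  →2  (λ.λ.0) (λ.0)

Answer: NO — after 2 steps the term is (λ.λ.0) (λ.0), not yet normal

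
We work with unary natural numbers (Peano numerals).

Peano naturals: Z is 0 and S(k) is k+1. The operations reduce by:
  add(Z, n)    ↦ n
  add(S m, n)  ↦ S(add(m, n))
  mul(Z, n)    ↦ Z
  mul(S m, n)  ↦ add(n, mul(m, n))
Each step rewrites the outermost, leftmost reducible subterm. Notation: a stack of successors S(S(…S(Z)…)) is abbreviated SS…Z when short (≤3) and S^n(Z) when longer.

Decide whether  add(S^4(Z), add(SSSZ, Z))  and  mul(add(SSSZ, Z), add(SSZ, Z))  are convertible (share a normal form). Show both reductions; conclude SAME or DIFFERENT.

Answer: DIFFERENT — A ⇓ S^7(Z), B ⇓ S^6(Z)

Derivation:
Term A:
  start: add(S^4(Z), add(SSSZ, Z))
  →1  S(add(SSSZ, add(SSSZ, Z)))
  →2  S(S(add(SSZ, add(SSSZ, Z))))
  →3  S(S(S(add(SZ, add(SSSZ, Z)))))
  →4  S(S(S(S(add(Z, add(SSSZ, Z))))))
  →5  S(S(S(S(add(SSSZ, Z)))))
  →6  S(S(S(S(S(add(SSZ, Z))))))
  →7  S(S(S(S(S(S(add(SZ, Z)))))))
  →8  S(S(S(S(S(S(S(add(Z, Z))))))))
  →9  S^7(Z)

Term B:
  start: mul(add(SSSZ, Z), add(SSZ, Z))
  →1  mul(S(add(SSZ, Z)), add(SSZ, Z))
  →2  add(add(SSZ, Z), mul(add(SSZ, Z), add(SSZ, Z)))
  →3  add(S(add(SZ, Z)), mul(add(SSZ, Z), add(SSZ, Z)))
  →4  S(add(add(SZ, Z), mul(add(SSZ, Z), add(SSZ, Z))))
  →5  S(add(S(add(Z, Z)), mul(add(SSZ, Z), add(SSZ, Z))))
  →6  S(S(add(add(Z, Z), mul(add(SSZ, Z), add(SSZ, Z)))))
  →7  S(S(add(Z, mul(add(SSZ, Z), add(SSZ, Z)))))
  →8  S(S(mul(add(SSZ, Z), add(SSZ, Z))))
  →9  S(S(mul(S(add(SZ, Z)), add(SSZ, Z))))
  →10  S(S(add(add(SSZ, Z), mul(add(SZ, Z), add(SSZ, Z)))))
  →11  S(S(add(S(add(SZ, Z)), mul(add(SZ, Z), add(SSZ, Z)))))
  →12  S(S(S(add(add(SZ, Z), mul(add(SZ, Z), add(SSZ, Z))))))
  →13  S(S(S(add(S(add(Z, Z)), mul(add(SZ, Z), add(SSZ, Z))))))
  →14  S(S(S(S(add(add(Z, Z), mul(add(SZ, Z), add(SSZ, Z)))))))
  →15  S(S(S(S(add(Z, mul(add(SZ, Z), add(SSZ, Z)))))))
  →16  S(S(S(S(mul(add(SZ, Z), add(SSZ, Z))))))
  →17  S(S(S(S(mul(S(add(Z, Z)), add(SSZ, Z))))))
  →18  S(S(S(S(add(add(SSZ, Z), mul(add(Z, Z), add(SSZ, Z)))))))
  →19  S(S(S(S(add(S(add(SZ, Z)), mul(add(Z, Z), add(SSZ, Z)))))))
  →20  S(S(S(S(S(add(add(SZ, Z), mul(add(Z, Z), add(SSZ, Z))))))))
  →21  S(S(S(S(S(add(S(add(Z, Z)), mul(add(Z, Z), add(SSZ, Z))))))))
  →22  S(S(S(S(S(S(add(add(Z, Z), mul(add(Z, Z), add(SSZ, Z)))))))))
  →23  S(S(S(S(S(S(add(Z, mul(add(Z, Z), add(SSZ, Z)))))))))
  →24  S(S(S(S(S(S(mul(add(Z, Z), add(SSZ, Z))))))))
  →25  S(S(S(S(S(S(mul(Z, add(SSZ, Z))))))))
  →26  S^6(Z)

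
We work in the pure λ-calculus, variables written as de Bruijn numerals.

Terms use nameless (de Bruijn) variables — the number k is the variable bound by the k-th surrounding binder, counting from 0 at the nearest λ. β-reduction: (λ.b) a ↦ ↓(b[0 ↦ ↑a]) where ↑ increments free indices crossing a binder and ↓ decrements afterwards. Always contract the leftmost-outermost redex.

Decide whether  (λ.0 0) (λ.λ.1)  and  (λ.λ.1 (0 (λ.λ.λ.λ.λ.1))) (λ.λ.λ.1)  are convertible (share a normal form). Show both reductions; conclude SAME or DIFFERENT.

Term A:
  start: (λ.0 0) (λ.λ.1)
  [1] (λ.λ.1) (λ.λ.1)
  [2] λ.λ.λ.1

Term B:
  start: (λ.λ.1 (0 (λ.λ.λ.λ.λ.1))) (λ.λ.λ.1)
  [1] λ.(λ.λ.λ.1) (0 (λ.λ.λ.λ.λ.1))
  [2] λ.λ.λ.1

Answer: SAME — A ⇓ λ.λ.λ.1, B ⇓ λ.λ.λ.1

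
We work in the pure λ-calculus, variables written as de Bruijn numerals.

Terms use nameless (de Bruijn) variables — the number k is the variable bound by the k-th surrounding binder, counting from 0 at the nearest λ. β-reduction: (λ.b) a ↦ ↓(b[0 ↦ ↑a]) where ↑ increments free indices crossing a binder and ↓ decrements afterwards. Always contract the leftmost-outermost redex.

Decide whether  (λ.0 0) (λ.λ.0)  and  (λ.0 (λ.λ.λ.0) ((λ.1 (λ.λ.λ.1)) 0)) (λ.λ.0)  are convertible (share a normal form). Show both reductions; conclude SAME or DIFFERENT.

Term A:
  start: (λ.0 0) (λ.λ.0)
  →1  (λ.λ.0) (λ.λ.0)
  →2  λ.0

Term B:
  start: (λ.0 (λ.λ.λ.0) ((λ.1 (λ.λ.λ.1)) 0)) (λ.λ.0)
  →1  (λ.λ.0) (λ.λ.λ.0) ((λ.(λ.λ.0) (λ.λ.λ.1)) (λ.λ.0))
  →2  (λ.0) ((λ.(λ.λ.0) (λ.λ.λ.1)) (λ.λ.0))
  →3  (λ.(λ.λ.0) (λ.λ.λ.1)) (λ.λ.0)
  →4  (λ.λ.0) (λ.λ.λ.1)
  →5  λ.0

Answer: SAME — A ⇓ λ.0, B ⇓ λ.0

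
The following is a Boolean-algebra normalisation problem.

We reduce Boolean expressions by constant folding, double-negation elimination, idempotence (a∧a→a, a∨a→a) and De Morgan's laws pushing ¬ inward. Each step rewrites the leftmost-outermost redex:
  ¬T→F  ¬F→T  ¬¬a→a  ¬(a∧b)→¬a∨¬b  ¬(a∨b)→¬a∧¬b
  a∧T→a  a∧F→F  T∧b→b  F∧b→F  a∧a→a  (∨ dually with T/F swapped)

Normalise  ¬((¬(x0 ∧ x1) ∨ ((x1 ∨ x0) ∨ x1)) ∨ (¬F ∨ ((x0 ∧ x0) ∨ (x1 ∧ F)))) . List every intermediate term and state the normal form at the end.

  start: ¬((¬(x0 ∧ x1) ∨ ((x1 ∨ x0) ∨ x1)) ∨ (¬F ∨ ((x0 ∧ x0) ∨ (x1 ∧ F))))
  →1  ¬(¬(x0 ∧ x1) ∨ ((x1 ∨ x0) ∨ x1)) ∧ ¬(¬F ∨ ((x0 ∧ x0) ∨ (x1 ∧ F)))
  →2  (¬¬(x0 ∧ x1) ∧ ¬((x1 ∨ x0) ∨ x1)) ∧ ¬(¬F ∨ ((x0 ∧ x0) ∨ (x1 ∧ F)))
  →3  ((x0 ∧ x1) ∧ ¬((x1 ∨ x0) ∨ x1)) ∧ ¬(¬F ∨ ((x0 ∧ x0) ∨ (x1 ∧ F)))
  →4  ((x0 ∧ x1) ∧ (¬(x1 ∨ x0) ∧ ¬x1)) ∧ ¬(¬F ∨ ((x0 ∧ x0) ∨ (x1 ∧ F)))
  →5  ((x0 ∧ x1) ∧ ((¬x1 ∧ ¬x0) ∧ ¬x1)) ∧ ¬(¬F ∨ ((x0 ∧ x0) ∨ (x1 ∧ F)))
  →6  ((x0 ∧ x1) ∧ ((¬x1 ∧ ¬x0) ∧ ¬x1)) ∧ (¬¬F ∧ ¬((x0 ∧ x0) ∨ (x1 ∧ F)))
  →7  ((x0 ∧ x1) ∧ ((¬x1 ∧ ¬x0) ∧ ¬x1)) ∧ (F ∧ ¬((x0 ∧ x0) ∨ (x1 ∧ F)))
  →8  ((x0 ∧ x1) ∧ ((¬x1 ∧ ¬x0) ∧ ¬x1)) ∧ F
  →9  F

Answer: normal form = F  (in 9 steps)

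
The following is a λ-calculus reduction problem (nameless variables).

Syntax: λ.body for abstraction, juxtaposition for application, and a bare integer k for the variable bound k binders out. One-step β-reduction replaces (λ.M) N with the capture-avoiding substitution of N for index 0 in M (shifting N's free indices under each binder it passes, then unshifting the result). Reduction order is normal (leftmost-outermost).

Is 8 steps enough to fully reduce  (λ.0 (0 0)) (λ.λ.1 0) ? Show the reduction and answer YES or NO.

  start: (λ.0 (0 0)) (λ.λ.1 0)
  →1  (λ.λ.1 0) ((λ.λ.1 0) (λ.λ.1 0))
  →2  λ.(λ.λ.1 0) (λ.λ.1 0) 0
  →3  λ.(λ.(λ.λ.1 0) 0) 0
  →4  λ.(λ.λ.1 0) 0
  →5  λ.λ.1 0

Answer: YES — reaches normal form λ.λ.1 0 in 5 ≤ 8 steps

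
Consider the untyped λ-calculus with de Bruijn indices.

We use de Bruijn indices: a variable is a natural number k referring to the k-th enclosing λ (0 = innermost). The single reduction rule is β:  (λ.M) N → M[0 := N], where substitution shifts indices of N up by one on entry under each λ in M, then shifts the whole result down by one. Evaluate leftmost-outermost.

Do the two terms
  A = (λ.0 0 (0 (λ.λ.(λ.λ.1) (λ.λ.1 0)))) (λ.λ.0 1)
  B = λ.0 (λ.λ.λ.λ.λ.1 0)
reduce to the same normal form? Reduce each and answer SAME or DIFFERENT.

Answer: SAME — A ⇓ λ.0 (λ.λ.λ.λ.λ.1 0), B ⇓ λ.0 (λ.λ.λ.λ.λ.1 0)

Working:
Term A:
  start: (λ.0 0 (0 (λ.λ.(λ.λ.1) (λ.λ.1 0)))) (λ.λ.0 1)
  step 1: (λ.λ.0 1) (λ.λ.0 1) ((λ.λ.0 1) (λ.λ.(λ.λ.1) (λ.λ.1 0)))
  step 2: (λ.0 (λ.λ.0 1)) ((λ.λ.0 1) (λ.λ.(λ.λ.1) (λ.λ.1 0)))
  step 3: (λ.λ.0 1) (λ.λ.(λ.λ.1) (λ.λ.1 0)) (λ.λ.0 1)
  step 4: (λ.0 (λ.λ.(λ.λ.1) (λ.λ.1 0))) (λ.λ.0 1)
  step 5: (λ.λ.0 1) (λ.λ.(λ.λ.1) (λ.λ.1 0))
  step 6: λ.0 (λ.λ.(λ.λ.1) (λ.λ.1 0))
  step 7: λ.0 (λ.λ.λ.λ.λ.1 0)

Term B:
  start: λ.0 (λ.λ.λ.λ.λ.1 0)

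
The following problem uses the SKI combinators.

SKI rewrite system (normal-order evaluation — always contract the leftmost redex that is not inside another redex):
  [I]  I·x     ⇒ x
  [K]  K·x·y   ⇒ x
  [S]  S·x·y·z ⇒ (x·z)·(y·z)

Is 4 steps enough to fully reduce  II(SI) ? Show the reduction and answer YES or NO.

  start: II(SI)
  [1] I(SI)
  [2] SI

Answer: YES — reaches normal form SI in 2 ≤ 4 steps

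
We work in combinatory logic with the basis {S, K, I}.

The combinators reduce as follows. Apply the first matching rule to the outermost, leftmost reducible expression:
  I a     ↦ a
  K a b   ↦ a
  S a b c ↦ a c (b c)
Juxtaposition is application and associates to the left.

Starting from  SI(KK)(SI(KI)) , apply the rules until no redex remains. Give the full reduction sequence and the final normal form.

  start: SI(KK)(SI(KI))
  step 1: I(SI(KI))(KK(SI(KI)))
  step 2: SI(KI)(KK(SI(KI)))
  step 3: I(KK(SI(KI)))(KI(KK(SI(KI))))
  step 4: KK(SI(KI))(KI(KK(SI(KI))))
  step 5: K(KI(KK(SI(KI))))
  step 6: KI

Answer: normal form = KI  (in 6 steps)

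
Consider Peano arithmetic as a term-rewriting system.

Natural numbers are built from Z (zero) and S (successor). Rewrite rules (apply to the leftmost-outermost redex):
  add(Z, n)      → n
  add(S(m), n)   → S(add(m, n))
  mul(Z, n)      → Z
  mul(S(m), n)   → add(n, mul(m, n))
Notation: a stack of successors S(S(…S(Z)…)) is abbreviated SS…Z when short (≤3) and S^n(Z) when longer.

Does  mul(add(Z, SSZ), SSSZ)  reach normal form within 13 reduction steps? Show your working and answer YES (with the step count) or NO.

  start: mul(add(Z, SSZ), SSSZ)
  step 1: mul(SSZ, SSSZ)
  step 2: add(SSSZ, mul(SZ, SSSZ))
  step 3: S(add(SSZ, mul(SZ, SSSZ)))
  step 4: S(S(add(SZ, mul(SZ, SSSZ))))
  step 5: S(S(S(add(Z, mul(SZ, SSSZ)))))
  step 6: S(S(S(mul(SZ, SSSZ))))
  step 7: S(S(S(add(SSSZ, mul(Z, SSSZ)))))
  step 8: S(S(S(S(add(SSZ, mul(Z, SSSZ))))))
  step 9: S(S(S(S(S(add(SZ, mul(Z, SSSZ)))))))
  step 10: S(S(S(S(S(S(add(Z, mul(Z, SSSZ))))))))
  step 11: S(S(S(S(S(S(mul(Z, SSSZ)))))))
  step 12: S^6(Z)

Answer: YES — reaches normal form S^6(Z) in 12 ≤ 13 steps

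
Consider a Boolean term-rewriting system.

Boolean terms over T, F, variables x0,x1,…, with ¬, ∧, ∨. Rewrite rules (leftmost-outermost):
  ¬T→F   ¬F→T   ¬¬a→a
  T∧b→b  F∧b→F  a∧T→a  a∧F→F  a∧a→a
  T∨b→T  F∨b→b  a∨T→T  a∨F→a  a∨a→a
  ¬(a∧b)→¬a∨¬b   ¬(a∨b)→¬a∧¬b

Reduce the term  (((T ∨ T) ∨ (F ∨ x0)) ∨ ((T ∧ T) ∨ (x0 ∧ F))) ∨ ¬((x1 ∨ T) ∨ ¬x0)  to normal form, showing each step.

Answer: normal form = T  (in 4 steps)

Derivation:
  start: (((T ∨ T) ∨ (F ∨ x0)) ∨ ((T ∧ T) ∨ (x0 ∧ F))) ∨ ¬((x1 ∨ T) ∨ ¬x0)
  [1] ((T ∨ (F ∨ x0)) ∨ ((T ∧ T) ∨ (x0 ∧ F))) ∨ ¬((x1 ∨ T) ∨ ¬x0)
  [2] (T ∨ ((T ∧ T) ∨ (x0 ∧ F))) ∨ ¬((x1 ∨ T) ∨ ¬x0)
  [3] T ∨ ¬((x1 ∨ T) ∨ ¬x0)
  [4] T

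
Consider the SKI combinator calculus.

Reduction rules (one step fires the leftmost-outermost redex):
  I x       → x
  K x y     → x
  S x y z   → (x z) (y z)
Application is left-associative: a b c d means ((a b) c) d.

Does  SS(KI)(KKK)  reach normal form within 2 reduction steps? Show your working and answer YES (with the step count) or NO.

  start: SS(KI)(KKK)
  →1  S(KKK)(KI(KKK))
  →2  SK(KI(KKK))

Answer: NO — after 2 steps the term is SK(KI(KKK)), not yet normal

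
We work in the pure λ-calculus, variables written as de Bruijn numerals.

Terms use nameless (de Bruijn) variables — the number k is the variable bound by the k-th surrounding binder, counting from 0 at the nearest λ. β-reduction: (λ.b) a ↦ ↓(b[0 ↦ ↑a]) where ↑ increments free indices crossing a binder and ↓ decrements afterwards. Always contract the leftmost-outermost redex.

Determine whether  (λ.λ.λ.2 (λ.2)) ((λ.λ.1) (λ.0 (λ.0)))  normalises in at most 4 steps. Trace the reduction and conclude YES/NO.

Answer: YES — reaches normal form λ.λ.λ.0 (λ.0) in 3 ≤ 4 steps

Reduction:
  start: (λ.λ.λ.2 (λ.2)) ((λ.λ.1) (λ.0 (λ.0)))
  step 1: λ.λ.(λ.λ.1) (λ.0 (λ.0)) (λ.2)
  step 2: λ.λ.(λ.λ.0 (λ.0)) (λ.2)
  step 3: λ.λ.λ.0 (λ.0)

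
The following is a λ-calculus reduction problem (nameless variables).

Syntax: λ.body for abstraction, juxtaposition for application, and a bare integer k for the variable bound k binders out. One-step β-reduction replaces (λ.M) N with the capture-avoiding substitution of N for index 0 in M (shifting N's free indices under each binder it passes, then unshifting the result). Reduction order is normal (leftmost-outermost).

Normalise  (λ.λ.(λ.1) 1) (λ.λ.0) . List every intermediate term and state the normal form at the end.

Answer: normal form = λ.0  (in 2 steps)

Working:
  start: (λ.λ.(λ.1) 1) (λ.λ.0)
  →1  λ.(λ.1) (λ.λ.0)
  →2  λ.0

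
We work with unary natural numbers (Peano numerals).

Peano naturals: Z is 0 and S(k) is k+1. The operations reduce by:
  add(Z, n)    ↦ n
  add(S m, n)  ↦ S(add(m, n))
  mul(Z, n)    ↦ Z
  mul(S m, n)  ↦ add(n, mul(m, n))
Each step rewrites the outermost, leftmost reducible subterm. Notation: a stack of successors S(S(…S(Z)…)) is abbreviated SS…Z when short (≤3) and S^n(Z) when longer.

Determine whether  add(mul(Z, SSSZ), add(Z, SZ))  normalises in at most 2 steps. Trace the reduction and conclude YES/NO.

Answer: NO — after 2 steps the term is add(Z, SZ), not yet normal

Reduction:
  start: add(mul(Z, SSSZ), add(Z, SZ))
  →1  add(Z, add(Z, SZ))
  →2  add(Z, SZ)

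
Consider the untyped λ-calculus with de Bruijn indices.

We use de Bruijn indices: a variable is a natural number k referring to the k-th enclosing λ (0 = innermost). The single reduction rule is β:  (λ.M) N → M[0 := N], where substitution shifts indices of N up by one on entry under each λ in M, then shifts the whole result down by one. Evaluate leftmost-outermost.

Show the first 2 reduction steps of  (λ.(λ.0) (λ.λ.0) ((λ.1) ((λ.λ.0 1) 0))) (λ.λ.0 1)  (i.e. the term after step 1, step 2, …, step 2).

Answer: after 2 steps: (λ.λ.0) ((λ.λ.λ.0 1) ((λ.λ.0 1) (λ.λ.0 1)))

Reduction:
  start: (λ.(λ.0) (λ.λ.0) ((λ.1) ((λ.λ.0 1) 0))) (λ.λ.0 1)
  →1  (λ.0) (λ.λ.0) ((λ.λ.λ.0 1) ((λ.λ.0 1) (λ.λ.0 1)))
  →2  (λ.λ.0) ((λ.λ.λ.0 1) ((λ.λ.0 1) (λ.λ.0 1)))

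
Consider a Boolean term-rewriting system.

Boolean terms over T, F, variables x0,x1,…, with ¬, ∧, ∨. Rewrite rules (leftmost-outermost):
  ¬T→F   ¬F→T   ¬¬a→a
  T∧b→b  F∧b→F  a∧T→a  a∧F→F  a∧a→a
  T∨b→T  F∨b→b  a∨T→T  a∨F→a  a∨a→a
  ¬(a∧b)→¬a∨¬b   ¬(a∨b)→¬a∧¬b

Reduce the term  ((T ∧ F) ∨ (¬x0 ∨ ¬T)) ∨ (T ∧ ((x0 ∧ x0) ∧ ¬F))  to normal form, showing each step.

  start: ((T ∧ F) ∨ (¬x0 ∨ ¬T)) ∨ (T ∧ ((x0 ∧ x0) ∧ ¬F))
  step 1: (F ∨ (¬x0 ∨ ¬T)) ∨ (T ∧ ((x0 ∧ x0) ∧ ¬F))
  step 2: (¬x0 ∨ ¬T) ∨ (T ∧ ((x0 ∧ x0) ∧ ¬F))
  step 3: (¬x0 ∨ F) ∨ (T ∧ ((x0 ∧ x0) ∧ ¬F))
  step 4: ¬x0 ∨ (T ∧ ((x0 ∧ x0) ∧ ¬F))
  step 5: ¬x0 ∨ ((x0 ∧ x0) ∧ ¬F)
  step 6: ¬x0 ∨ (x0 ∧ ¬F)
  step 7: ¬x0 ∨ (x0 ∧ T)
  step 8: ¬x0 ∨ x0

Answer: normal form = ¬x0 ∨ x0  (in 8 steps)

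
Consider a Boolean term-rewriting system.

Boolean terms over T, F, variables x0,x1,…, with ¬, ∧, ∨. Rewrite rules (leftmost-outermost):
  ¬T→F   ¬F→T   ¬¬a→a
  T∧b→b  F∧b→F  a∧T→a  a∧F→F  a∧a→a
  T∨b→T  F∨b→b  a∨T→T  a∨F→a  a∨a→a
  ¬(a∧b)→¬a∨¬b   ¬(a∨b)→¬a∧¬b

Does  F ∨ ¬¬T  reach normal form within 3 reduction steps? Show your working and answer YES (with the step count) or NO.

Answer: YES — reaches normal form T in 2 ≤ 3 steps

Reduction:
  start: F ∨ ¬¬T
  →1  ¬¬T
  →2  T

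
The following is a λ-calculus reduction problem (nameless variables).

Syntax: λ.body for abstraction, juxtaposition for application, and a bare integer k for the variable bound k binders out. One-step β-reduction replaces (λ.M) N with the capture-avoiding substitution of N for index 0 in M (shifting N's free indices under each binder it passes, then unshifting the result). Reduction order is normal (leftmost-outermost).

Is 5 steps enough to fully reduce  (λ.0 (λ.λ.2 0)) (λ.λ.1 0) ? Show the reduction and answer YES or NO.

Answer: YES — reaches normal form λ.λ.λ.1 0 in 4 ≤ 5 steps

Working:
  start: (λ.0 (λ.λ.2 0)) (λ.λ.1 0)
  [1] (λ.λ.1 0) (λ.λ.(λ.λ.1 0) 0)
  [2] λ.(λ.λ.(λ.λ.1 0) 0) 0
  [3] λ.λ.(λ.λ.1 0) 0
  [4] λ.λ.λ.1 0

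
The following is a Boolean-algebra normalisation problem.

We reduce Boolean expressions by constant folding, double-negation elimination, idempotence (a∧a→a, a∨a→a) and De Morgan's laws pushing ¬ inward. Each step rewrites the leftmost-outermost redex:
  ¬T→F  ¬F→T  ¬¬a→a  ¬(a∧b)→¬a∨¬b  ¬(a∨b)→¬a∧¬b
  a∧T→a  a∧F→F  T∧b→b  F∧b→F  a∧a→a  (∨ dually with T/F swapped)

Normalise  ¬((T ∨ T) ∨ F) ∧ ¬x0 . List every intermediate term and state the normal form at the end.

Answer: normal form = F  (in 6 steps)

Reduction:
  start: ¬((T ∨ T) ∨ F) ∧ ¬x0
  step 1: (¬(T ∨ T) ∧ ¬F) ∧ ¬x0
  step 2: ((¬T ∧ ¬T) ∧ ¬F) ∧ ¬x0
  step 3: (¬T ∧ ¬F) ∧ ¬x0
  step 4: (F ∧ ¬F) ∧ ¬x0
  step 5: F ∧ ¬x0
  step 6: F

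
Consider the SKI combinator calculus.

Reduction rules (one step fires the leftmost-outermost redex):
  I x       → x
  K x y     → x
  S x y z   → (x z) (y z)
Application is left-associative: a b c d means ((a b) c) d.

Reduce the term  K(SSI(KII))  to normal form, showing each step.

  start: K(SSI(KII))
  [1] K(S(KII)(I(KII)))
  [2] K(SI(I(KII)))
  [3] K(SI(KII))
  [4] K(SII)

Answer: normal form = K(SII)  (in 4 steps)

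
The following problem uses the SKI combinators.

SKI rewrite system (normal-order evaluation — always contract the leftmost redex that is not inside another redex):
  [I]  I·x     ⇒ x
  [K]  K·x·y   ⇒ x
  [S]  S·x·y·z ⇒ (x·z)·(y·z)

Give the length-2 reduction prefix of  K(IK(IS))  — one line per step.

  start: K(IK(IS))
  step 1: K(K(IS))
  step 2: K(KS)

Answer: after 2 steps: K(KS)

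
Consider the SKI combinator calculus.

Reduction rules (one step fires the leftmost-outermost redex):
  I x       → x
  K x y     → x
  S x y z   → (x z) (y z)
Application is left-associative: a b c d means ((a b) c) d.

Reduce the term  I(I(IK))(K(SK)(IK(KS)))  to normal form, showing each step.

  start: I(I(IK))(K(SK)(IK(KS)))
  →1  I(IK)(K(SK)(IK(KS)))
  →2  IK(K(SK)(IK(KS)))
  →3  K(K(SK)(IK(KS)))
  →4  K(SK)

Answer: normal form = K(SK)  (in 4 steps)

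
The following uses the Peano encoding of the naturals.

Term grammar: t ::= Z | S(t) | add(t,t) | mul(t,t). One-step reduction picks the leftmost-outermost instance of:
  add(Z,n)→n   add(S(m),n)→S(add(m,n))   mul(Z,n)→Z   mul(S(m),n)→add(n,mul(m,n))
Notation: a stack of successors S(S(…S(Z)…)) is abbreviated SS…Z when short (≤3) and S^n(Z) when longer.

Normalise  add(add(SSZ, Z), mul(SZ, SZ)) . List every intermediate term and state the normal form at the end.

  start: add(add(SSZ, Z), mul(SZ, SZ))
  →1  add(S(add(SZ, Z)), mul(SZ, SZ))
  →2  S(add(add(SZ, Z), mul(SZ, SZ)))
  →3  S(add(S(add(Z, Z)), mul(SZ, SZ)))
  →4  S(S(add(add(Z, Z), mul(SZ, SZ))))
  →5  S(S(add(Z, mul(SZ, SZ))))
  →6  S(S(mul(SZ, SZ)))
  →7  S(S(add(SZ, mul(Z, SZ))))
  →8  S(S(S(add(Z, mul(Z, SZ)))))
  →9  S(S(S(mul(Z, SZ))))
  →10  SSSZ

Answer: normal form = SSSZ  (in 10 steps)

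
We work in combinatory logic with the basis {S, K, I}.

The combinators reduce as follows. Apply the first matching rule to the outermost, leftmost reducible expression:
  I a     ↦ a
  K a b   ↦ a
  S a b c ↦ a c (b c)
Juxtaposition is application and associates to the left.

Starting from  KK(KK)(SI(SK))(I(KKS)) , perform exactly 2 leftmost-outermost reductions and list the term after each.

  start: KK(KK)(SI(SK))(I(KKS))
  [1] K(SI(SK))(I(KKS))
  [2] SI(SK)

Answer: after 2 steps: SI(SK)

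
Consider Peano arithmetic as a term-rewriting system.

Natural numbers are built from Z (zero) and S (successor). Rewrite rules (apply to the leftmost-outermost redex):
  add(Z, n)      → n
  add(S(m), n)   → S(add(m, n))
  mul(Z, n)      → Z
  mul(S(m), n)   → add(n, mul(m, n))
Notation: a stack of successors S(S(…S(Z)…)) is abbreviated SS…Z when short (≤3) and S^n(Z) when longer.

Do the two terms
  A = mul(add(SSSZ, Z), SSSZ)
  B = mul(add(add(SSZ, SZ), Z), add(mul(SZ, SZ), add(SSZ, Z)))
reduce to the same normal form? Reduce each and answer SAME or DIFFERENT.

Answer: SAME — A ⇓ S^9(Z), B ⇓ S^9(Z)

Reduction:
Term A:
  start: mul(add(SSSZ, Z), SSSZ)
  →1  mul(S(add(SSZ, Z)), SSSZ)
  →2  add(SSSZ, mul(add(SSZ, Z), SSSZ))
  →3  S(add(SSZ, mul(add(SSZ, Z), SSSZ)))
  →4  S(S(add(SZ, mul(add(SSZ, Z), SSSZ))))
  →5  S(S(S(add(Z, mul(add(SSZ, Z), SSSZ)))))
  →6  S(S(S(mul(add(SSZ, Z), SSSZ))))
  →7  S(S(S(mul(S(add(SZ, Z)), SSSZ))))
  →8  S(S(S(add(SSSZ, mul(add(SZ, Z), SSSZ)))))
  →9  S(S(S(S(add(SSZ, mul(add(SZ, Z), SSSZ))))))
  →10  S(S(S(S(S(add(SZ, mul(add(SZ, Z), SSSZ)))))))
  →11  S(S(S(S(S(S(add(Z, mul(add(SZ, Z), SSSZ))))))))
  →12  S(S(S(S(S(S(mul(add(SZ, Z), SSSZ)))))))
  →13  S(S(S(S(S(S(mul(S(add(Z, Z)), SSSZ)))))))
  →14  S(S(S(S(S(S(add(SSSZ, mul(add(Z, Z), SSSZ))))))))
  →15  S(S(S(S(S(S(S(add(SSZ, mul(add(Z, Z), SSSZ)))))))))
  →16  S(S(S(S(S(S(S(S(add(SZ, mul(add(Z, Z), SSSZ))))))))))
  →17  S(S(S(S(S(S(S(S(S(add(Z, mul(add(Z, Z), SSSZ)))))))))))
  →18  S(S(S(S(S(S(S(S(S(mul(add(Z, Z), SSSZ))))))))))
  →19  S(S(S(S(S(S(S(S(S(mul(Z, SSSZ))))))))))
  →20  S^9(Z)

Term B:
  start: mul(add(add(SSZ, SZ), Z), add(mul(SZ, SZ), add(SSZ, Z)))
  →1  mul(add(S(add(SZ, SZ)), Z), add(mul(SZ, SZ), add(SSZ, Z)))
  →2  mul(S(add(add(SZ, SZ), Z)), add(mul(SZ, SZ), add(SSZ, Z)))
  →3  add(add(mul(SZ, SZ), add(SSZ, Z)), mul(add(add(SZ, SZ), Z), add(mul(SZ, SZ), add(SSZ, Z))))
  →4  add(add(add(SZ, mul(Z, SZ)), add(SSZ, Z)), mul(add(add(SZ, SZ), Z), add(mul(SZ, SZ), add(SSZ, Z))))
  →5  add(add(S(add(Z, mul(Z, SZ))), add(SSZ, Z)), mul(add(add(SZ, SZ), Z), add(mul(SZ, SZ), add(SSZ, Z))))
  →6  add(S(add(add(Z, mul(Z, SZ)), add(SSZ, Z))), mul(add(add(SZ, SZ), Z), add(mul(SZ, SZ), add(SSZ, Z))))
  →7  S(add(add(add(Z, mul(Z, SZ)), add(SSZ, Z)), mul(add(add(SZ, SZ), Z), add(mul(SZ, SZ), add(SSZ, Z)))))
  →8  S(add(add(mul(Z, SZ), add(SSZ, Z)), mul(add(add(SZ, SZ), Z), add(mul(SZ, SZ), add(SSZ, Z)))))
  →9  S(add(add(Z, add(SSZ, Z)), mul(add(add(SZ, SZ), Z), add(mul(SZ, SZ), add(SSZ, Z)))))
  →10  S(add(add(SSZ, Z), mul(add(add(SZ, SZ), Z), add(mul(SZ, SZ), add(SSZ, Z)))))
  →11  S(add(S(add(SZ, Z)), mul(add(add(SZ, SZ), Z), add(mul(SZ, SZ), add(SSZ, Z)))))
  →12  S(S(add(add(SZ, Z), mul(add(add(SZ, SZ), Z), add(mul(SZ, SZ), add(SSZ, Z))))))
  →13  S(S(add(S(add(Z, Z)), mul(add(add(SZ, SZ), Z), add(mul(SZ, SZ), add(SSZ, Z))))))
  →14  S(S(S(add(add(Z, Z), mul(add(add(SZ, SZ), Z), add(mul(SZ, SZ), add(SSZ, Z)))))))
  →15  S(S(S(add(Z, mul(add(add(SZ, SZ), Z), add(mul(SZ, SZ), add(SSZ, Z)))))))
  →16  S(S(S(mul(add(add(SZ, SZ), Z), add(mul(SZ, SZ), add(SSZ, Z))))))
  →17  S(S(S(mul(add(S(add(Z, SZ)), Z), add(mul(SZ, SZ), add(SSZ, Z))))))
  →18  S(S(S(mul(S(add(add(Z, SZ), Z)), add(mul(SZ, SZ), add(SSZ, Z))))))
  →19  S(S(S(add(add(mul(SZ, SZ), add(SSZ, Z)), mul(add(add(Z, SZ), Z), add(mul(SZ, SZ), add(SSZ, Z)))))))
  →20  S(S(S(add(add(add(SZ, mul(Z, SZ)), add(SSZ, Z)), mul(add(add(Z, SZ), Z), add(mul(SZ, SZ), add(SSZ, Z)))))))
  →21  S(S(S(add(add(S(add(Z, mul(Z, SZ))), add(SSZ, Z)), mul(add(add(Z, SZ), Z), add(mul(SZ, SZ), add(SSZ, Z)))))))
  →22  S(S(S(add(S(add(add(Z, mul(Z, SZ)), add(SSZ, Z))), mul(add(add(Z, SZ), Z), add(mul(SZ, SZ), add(SSZ, Z)))))))
  →23  S(S(S(S(add(add(add(Z, mul(Z, SZ)), add(SSZ, Z)), mul(add(add(Z, SZ), Z), add(mul(SZ, SZ), add(SSZ, Z))))))))
  →24  S(S(S(S(add(add(mul(Z, SZ), add(SSZ, Z)), mul(add(add(Z, SZ), Z), add(mul(SZ, SZ), add(SSZ, Z))))))))
  →25  S(S(S(S(add(add(Z, add(SSZ, Z)), mul(add(add(Z, SZ), Z), add(mul(SZ, SZ), add(SSZ, Z))))))))
  →26  S(S(S(S(add(add(SSZ, Z), mul(add(add(Z, SZ), Z), add(mul(SZ, SZ), add(SSZ, Z))))))))
  →27  S(S(S(S(add(S(add(SZ, Z)), mul(add(add(Z, SZ), Z), add(mul(SZ, SZ), add(SSZ, Z))))))))
  →28  S(S(S(S(S(add(add(SZ, Z), mul(add(add(Z, SZ), Z), add(mul(SZ, SZ), add(SSZ, Z)))))))))
  →29  S(S(S(S(S(add(S(add(Z, Z)), mul(add(add(Z, SZ), Z), add(mul(SZ, SZ), add(SSZ, Z)))))))))
  →30  S(S(S(S(S(S(add(add(Z, Z), mul(add(add(Z, SZ), Z), add(mul(SZ, SZ), add(SSZ, Z))))))))))
  →31  S(S(S(S(S(S(add(Z, mul(add(add(Z, SZ), Z), add(mul(SZ, SZ), add(SSZ, Z))))))))))
  →32  S(S(S(S(S(S(mul(add(add(Z, SZ), Z), add(mul(SZ, SZ), add(SSZ, Z)))))))))
  →33  S(S(S(S(S(S(mul(add(SZ, Z), add(mul(SZ, SZ), add(SSZ, Z)))))))))
  →34  S(S(S(S(S(S(mul(S(add(Z, Z)), add(mul(SZ, SZ), add(SSZ, Z)))))))))
  →35  S(S(S(S(S(S(add(add(mul(SZ, SZ), add(SSZ, Z)), mul(add(Z, Z), add(mul(SZ, SZ), add(SSZ, Z))))))))))
  →36  S(S(S(S(S(S(add(add(add(SZ, mul(Z, SZ)), add(SSZ, Z)), mul(add(Z, Z), add(mul(SZ, SZ), add(SSZ, Z))))))))))
  →37  S(S(S(S(S(S(add(add(S(add(Z, mul(Z, SZ))), add(SSZ, Z)), mul(add(Z, Z), add(mul(SZ, SZ), add(SSZ, Z))))))))))
  →38  S(S(S(S(S(S(add(S(add(add(Z, mul(Z, SZ)), add(SSZ, Z))), mul(add(Z, Z), add(mul(SZ, SZ), add(SSZ, Z))))))))))
  →39  S(S(S(S(S(S(S(add(add(add(Z, mul(Z, SZ)), add(SSZ, Z)), mul(add(Z, Z), add(mul(SZ, SZ), add(SSZ, Z)))))))))))
  →40  S(S(S(S(S(S(S(add(add(mul(Z, SZ), add(SSZ, Z)), mul(add(Z, Z), add(mul(SZ, SZ), add(SSZ, Z)))))))))))
  →41  S(S(S(S(S(S(S(add(add(Z, add(SSZ, Z)), mul(add(Z, Z), add(mul(SZ, SZ), add(SSZ, Z)))))))))))
  →42  S(S(S(S(S(S(S(add(add(SSZ, Z), mul(add(Z, Z), add(mul(SZ, SZ), add(SSZ, Z)))))))))))
  →43  S(S(S(S(S(S(S(add(S(add(SZ, Z)), mul(add(Z, Z), add(mul(SZ, SZ), add(SSZ, Z)))))))))))
  →44  S(S(S(S(S(S(S(S(add(add(SZ, Z), mul(add(Z, Z), add(mul(SZ, SZ), add(SSZ, Z))))))))))))
  →45  S(S(S(S(S(S(S(S(add(S(add(Z, Z)), mul(add(Z, Z), add(mul(SZ, SZ), add(SSZ, Z))))))))))))
  →46  S(S(S(S(S(S(S(S(S(add(add(Z, Z), mul(add(Z, Z), add(mul(SZ, SZ), add(SSZ, Z)))))))))))))
  →47  S(S(S(S(S(S(S(S(S(add(Z, mul(add(Z, Z), add(mul(SZ, SZ), add(SSZ, Z)))))))))))))
  →48  S(S(S(S(S(S(S(S(S(mul(add(Z, Z), add(mul(SZ, SZ), add(SSZ, Z))))))))))))
  →49  S(S(S(S(S(S(S(S(S(mul(Z, add(mul(SZ, SZ), add(SSZ, Z))))))))))))
  →50  S^9(Z)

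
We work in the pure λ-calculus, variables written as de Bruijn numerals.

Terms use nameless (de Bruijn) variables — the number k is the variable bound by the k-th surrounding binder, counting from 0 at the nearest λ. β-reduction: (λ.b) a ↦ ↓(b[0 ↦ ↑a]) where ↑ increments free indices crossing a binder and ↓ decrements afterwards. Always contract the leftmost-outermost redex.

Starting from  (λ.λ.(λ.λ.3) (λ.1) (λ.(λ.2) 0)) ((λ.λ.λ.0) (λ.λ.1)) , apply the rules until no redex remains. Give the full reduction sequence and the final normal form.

Answer: normal form = λ.λ.λ.0  (in 4 steps)

Working:
  start: (λ.λ.(λ.λ.3) (λ.1) (λ.(λ.2) 0)) ((λ.λ.λ.0) (λ.λ.1))
  →1  λ.(λ.λ.(λ.λ.λ.0) (λ.λ.1)) (λ.1) (λ.(λ.2) 0)
  →2  λ.(λ.(λ.λ.λ.0) (λ.λ.1)) (λ.(λ.2) 0)
  →3  λ.(λ.λ.λ.0) (λ.λ.1)
  →4  λ.λ.λ.0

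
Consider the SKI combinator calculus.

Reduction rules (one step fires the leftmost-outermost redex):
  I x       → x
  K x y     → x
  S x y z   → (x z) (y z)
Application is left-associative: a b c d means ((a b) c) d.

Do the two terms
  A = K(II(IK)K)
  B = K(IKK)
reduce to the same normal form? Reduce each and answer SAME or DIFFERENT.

Term A:
  start: K(II(IK)K)
  →1  K(I(IK)K)
  →2  K(IKK)
  →3  K(KK)

Term B:
  start: K(IKK)
  →1  K(KK)

Answer: SAME — A ⇓ K(KK), B ⇓ K(KK)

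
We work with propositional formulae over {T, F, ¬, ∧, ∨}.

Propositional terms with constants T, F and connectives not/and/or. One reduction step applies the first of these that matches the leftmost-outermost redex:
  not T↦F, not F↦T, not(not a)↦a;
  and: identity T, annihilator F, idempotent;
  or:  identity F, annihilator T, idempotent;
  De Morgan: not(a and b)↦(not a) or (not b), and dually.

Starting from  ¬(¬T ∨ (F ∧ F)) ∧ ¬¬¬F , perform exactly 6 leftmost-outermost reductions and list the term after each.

  start: ¬(¬T ∨ (F ∧ F)) ∧ ¬¬¬F
  →1  (¬¬T ∧ ¬(F ∧ F)) ∧ ¬¬¬F
  →2  (T ∧ ¬(F ∧ F)) ∧ ¬¬¬F
  →3  ¬(F ∧ F) ∧ ¬¬¬F
  →4  (¬F ∨ ¬F) ∧ ¬¬¬F
  →5  ¬F ∧ ¬¬¬F
  →6  T ∧ ¬¬¬F

Answer: after 6 steps: T ∧ ¬¬¬F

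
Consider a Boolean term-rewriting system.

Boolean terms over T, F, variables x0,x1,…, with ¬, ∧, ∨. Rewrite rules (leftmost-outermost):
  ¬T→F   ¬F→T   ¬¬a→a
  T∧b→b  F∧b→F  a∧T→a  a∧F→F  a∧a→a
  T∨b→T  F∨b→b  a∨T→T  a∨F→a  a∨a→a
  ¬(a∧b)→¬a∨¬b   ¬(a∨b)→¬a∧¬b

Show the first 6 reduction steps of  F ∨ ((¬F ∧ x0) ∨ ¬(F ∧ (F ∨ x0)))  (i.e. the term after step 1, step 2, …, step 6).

  start: F ∨ ((¬F ∧ x0) ∨ ¬(F ∧ (F ∨ x0)))
  →1  (¬F ∧ x0) ∨ ¬(F ∧ (F ∨ x0))
  →2  (T ∧ x0) ∨ ¬(F ∧ (F ∨ x0))
  →3  x0 ∨ ¬(F ∧ (F ∨ x0))
  →4  x0 ∨ (¬F ∨ ¬(F ∨ x0))
  →5  x0 ∨ (T ∨ ¬(F ∨ x0))
  →6  x0 ∨ T

Answer: after 6 steps: x0 ∨ T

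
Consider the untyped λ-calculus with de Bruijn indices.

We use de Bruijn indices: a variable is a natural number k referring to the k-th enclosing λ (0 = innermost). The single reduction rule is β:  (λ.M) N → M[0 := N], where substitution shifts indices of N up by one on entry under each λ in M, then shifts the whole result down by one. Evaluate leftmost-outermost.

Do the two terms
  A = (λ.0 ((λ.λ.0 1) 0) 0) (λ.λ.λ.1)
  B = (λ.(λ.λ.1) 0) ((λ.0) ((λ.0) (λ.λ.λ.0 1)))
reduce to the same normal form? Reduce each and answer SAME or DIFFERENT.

Answer: DIFFERENT — A ⇓ λ.λ.λ.λ.1, B ⇓ λ.λ.λ.λ.0 1

Derivation:
Term A:
  start: (λ.0 ((λ.λ.0 1) 0) 0) (λ.λ.λ.1)
  →1  (λ.λ.λ.1) ((λ.λ.0 1) (λ.λ.λ.1)) (λ.λ.λ.1)
  →2  (λ.λ.1) (λ.λ.λ.1)
  →3  λ.λ.λ.λ.1

Term B:
  start: (λ.(λ.λ.1) 0) ((λ.0) ((λ.0) (λ.λ.λ.0 1)))
  →1  (λ.λ.1) ((λ.0) ((λ.0) (λ.λ.λ.0 1)))
  →2  λ.(λ.0) ((λ.0) (λ.λ.λ.0 1))
  →3  λ.(λ.0) (λ.λ.λ.0 1)
  →4  λ.λ.λ.λ.0 1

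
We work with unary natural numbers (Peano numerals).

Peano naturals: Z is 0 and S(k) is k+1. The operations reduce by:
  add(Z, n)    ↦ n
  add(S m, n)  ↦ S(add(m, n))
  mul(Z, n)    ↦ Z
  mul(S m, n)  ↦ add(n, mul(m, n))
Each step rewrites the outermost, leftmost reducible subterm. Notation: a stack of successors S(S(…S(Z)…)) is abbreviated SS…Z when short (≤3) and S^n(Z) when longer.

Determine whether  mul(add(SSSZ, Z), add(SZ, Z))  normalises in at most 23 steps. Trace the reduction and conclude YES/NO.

Answer: YES — reaches normal form SSSZ in 20 ≤ 23 steps

Reduction:
  start: mul(add(SSSZ, Z), add(SZ, Z))
  [1] mul(S(add(SSZ, Z)), add(SZ, Z))
  [2] add(add(SZ, Z), mul(add(SSZ, Z), add(SZ, Z)))
  [3] add(S(add(Z, Z)), mul(add(SSZ, Z), add(SZ, Z)))
  [4] S(add(add(Z, Z), mul(add(SSZ, Z), add(SZ, Z))))
  [5] S(add(Z, mul(add(SSZ, Z), add(SZ, Z))))
  [6] S(mul(add(SSZ, Z), add(SZ, Z)))
  [7] S(mul(S(add(SZ, Z)), add(SZ, Z)))
  [8] S(add(add(SZ, Z), mul(add(SZ, Z), add(SZ, Z))))
  [9] S(add(S(add(Z, Z)), mul(add(SZ, Z), add(SZ, Z))))
  [10] S(S(add(add(Z, Z), mul(add(SZ, Z), add(SZ, Z)))))
  [11] S(S(add(Z, mul(add(SZ, Z), add(SZ, Z)))))
  [12] S(S(mul(add(SZ, Z), add(SZ, Z))))
  [13] S(S(mul(S(add(Z, Z)), add(SZ, Z))))
  [14] S(S(add(add(SZ, Z), mul(add(Z, Z), add(SZ, Z)))))
  [15] S(S(add(S(add(Z, Z)), mul(add(Z, Z), add(SZ, Z)))))
  [16] S(S(S(add(add(Z, Z), mul(add(Z, Z), add(SZ, Z))))))
  [17] S(S(S(add(Z, mul(add(Z, Z), add(SZ, Z))))))
  [18] S(S(S(mul(add(Z, Z), add(SZ, Z)))))
  [19] S(S(S(mul(Z, add(SZ, Z)))))
  [20] SSSZ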